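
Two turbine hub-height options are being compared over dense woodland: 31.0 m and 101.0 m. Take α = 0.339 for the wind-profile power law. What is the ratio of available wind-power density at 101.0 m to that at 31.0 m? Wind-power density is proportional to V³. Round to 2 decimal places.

3.32

Speed ratio: V_B/V_A = (z_B/z_A)^α = (101.0/31.0)^0.339 = (3.2581)^0.339 = 1.49243
Power-density ratio: P_B/P_A = (V_B/V_A)³ = (1.49243)³ = 3.32415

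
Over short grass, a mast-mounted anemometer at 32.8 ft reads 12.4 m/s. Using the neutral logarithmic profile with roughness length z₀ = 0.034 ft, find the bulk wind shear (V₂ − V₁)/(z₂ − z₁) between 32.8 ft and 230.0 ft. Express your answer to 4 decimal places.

Log law: V₂ = V₁ · ln(z₂/z₀)/ln(z₁/z₀) = 12.4 × 8.8195/6.8718 = 15.9145 m/s
ΔV/Δz = (15.9145 − 12.4)/(230.0 − 32.8) = 3.5145/197.2000 = 0.01782 m/s/ft

0.0178 m/s/ft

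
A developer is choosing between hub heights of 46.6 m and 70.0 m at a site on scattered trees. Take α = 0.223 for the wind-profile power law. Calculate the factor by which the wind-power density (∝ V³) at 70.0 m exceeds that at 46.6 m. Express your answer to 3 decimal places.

Speed ratio: V_B/V_A = (z_B/z_A)^α = (70.0/46.6)^0.223 = (1.5021)^0.223 = 1.09498
Power-density ratio: P_B/P_A = (V_B/V_A)³ = (1.09498)³ = 1.31287

1.313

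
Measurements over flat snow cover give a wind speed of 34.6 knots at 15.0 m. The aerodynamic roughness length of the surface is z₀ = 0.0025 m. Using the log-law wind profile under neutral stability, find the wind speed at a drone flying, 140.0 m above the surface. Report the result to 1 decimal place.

Log law: V(z) ∝ ln(z/z₀), so V₂/V₁ = ln(z₂/z₀) / ln(z₁/z₀).
ln(140.0/0.0025) = 10.9331, ln(15.0/0.0025) = 8.6995
V₂ = 34.6 × 10.9331/8.6995 = 34.6 × 1.2567 = 43.4835 knots

43.5 knots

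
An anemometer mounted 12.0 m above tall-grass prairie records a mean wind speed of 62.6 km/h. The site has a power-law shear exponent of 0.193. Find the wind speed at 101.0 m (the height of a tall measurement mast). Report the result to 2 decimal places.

94.43 km/h

Power-law profile: V₂ = V₁ · (z₂/z₁)^α
V₂ = 62.6 × (101.0/12.0)^0.193 = 62.6 × (8.4167)^0.193
    = 62.6 × 1.5085 = 94.4336 km/h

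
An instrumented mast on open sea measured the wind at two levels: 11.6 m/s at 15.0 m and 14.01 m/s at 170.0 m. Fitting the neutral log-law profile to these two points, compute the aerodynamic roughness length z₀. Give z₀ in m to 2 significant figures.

Log law: V(z) ∝ ln(z/z₀). With r = V₁/V₂ = 11.6/14.01 = 0.82798,
r · ln(z₂/z₀) = ln(z₁/z₀) ⇒ ln z₀ = (ln z₁ − r·ln z₂)/(1 − r)
ln z₀ = (2.70805 − 0.82798×5.13580) / 0.17202 = -8.9774
z₀ = exp(-8.9774) = 0.0001262 m

z₀ ≈ 0.00013 m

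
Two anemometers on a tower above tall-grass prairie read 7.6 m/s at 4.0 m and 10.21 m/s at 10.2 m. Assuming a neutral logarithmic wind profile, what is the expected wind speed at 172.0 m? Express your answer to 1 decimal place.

Log law: V ∝ ln(z/z₀). From the pair, with r = V₁/V₂ = 0.74437,
ln z₀ = (ln z₁ − r·ln z₂)/(1 − r) = (1.3863 − 0.74437×2.3224)/0.25563 = -1.3395 → z₀ = 0.2620 m
V₃ = V₁ · ln(z₃/z₀)/ln(z₁/z₀) = 7.6 × 6.4870/2.7258 = 18.0869 m/s

18.1 m/s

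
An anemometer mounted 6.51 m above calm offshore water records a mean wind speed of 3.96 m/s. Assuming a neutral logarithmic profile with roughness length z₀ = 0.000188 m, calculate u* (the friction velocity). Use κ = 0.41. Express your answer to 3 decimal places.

Log law: V(z) = (u*/κ) · ln(z/z₀) ⇒ u* = κ · V / ln(z/z₀)
u* = 0.41 × 3.96 / ln(6.51/0.000188) = 0.41 × 3.96 / 10.4524
   = 1.6236 / 10.4524 = 0.1553 m/s

u* ≈ 0.155 m/s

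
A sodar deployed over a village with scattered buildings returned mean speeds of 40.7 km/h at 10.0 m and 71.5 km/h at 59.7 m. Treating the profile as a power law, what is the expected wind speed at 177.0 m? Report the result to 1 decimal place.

100.7 km/h

First find α: α = ln(V₂/V₁)/ln(z₂/z₁) = ln(71.5/40.7)/ln(59.7/10.0) = 0.56347/1.78675 = 0.3154
Extrapolate from 59.7 m to 177.0 m: V₃ = 71.5 × (177.0/59.7)^0.3154 = 71.5 × 1.4088 = 100.7293 km/h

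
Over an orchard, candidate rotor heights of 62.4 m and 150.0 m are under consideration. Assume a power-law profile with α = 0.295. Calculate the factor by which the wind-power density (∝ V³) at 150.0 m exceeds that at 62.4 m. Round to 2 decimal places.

2.17

Speed ratio: V_B/V_A = (z_B/z_A)^α = (150.0/62.4)^0.295 = (2.4038)^0.295 = 1.29529
Power-density ratio: P_B/P_A = (V_B/V_A)³ = (1.29529)³ = 2.17321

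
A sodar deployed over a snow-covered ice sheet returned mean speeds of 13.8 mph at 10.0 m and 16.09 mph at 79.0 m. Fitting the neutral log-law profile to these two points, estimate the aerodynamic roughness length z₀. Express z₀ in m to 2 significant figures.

Log law: V(z) ∝ ln(z/z₀). With r = V₁/V₂ = 13.8/16.09 = 0.85768,
r · ln(z₂/z₀) = ln(z₁/z₀) ⇒ ln z₀ = (ln z₁ − r·ln z₂)/(1 − r)
ln z₀ = (2.30259 − 0.85768×4.36945) / 0.14232 = -10.1527
z₀ = exp(-10.1527) = 0.00003897 m

z₀ ≈ 0.000039 m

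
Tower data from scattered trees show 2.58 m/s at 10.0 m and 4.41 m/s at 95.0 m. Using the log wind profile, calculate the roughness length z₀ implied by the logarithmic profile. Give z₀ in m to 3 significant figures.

Log law: V(z) ∝ ln(z/z₀). With r = V₁/V₂ = 2.58/4.41 = 0.58503,
r · ln(z₂/z₀) = ln(z₁/z₀) ⇒ ln z₀ = (ln z₁ − r·ln z₂)/(1 − r)
ln z₀ = (2.30259 − 0.58503×4.55388) / 0.41497 = -0.8714
z₀ = exp(-0.8714) = 0.4184 m

z₀ ≈ 0.418 m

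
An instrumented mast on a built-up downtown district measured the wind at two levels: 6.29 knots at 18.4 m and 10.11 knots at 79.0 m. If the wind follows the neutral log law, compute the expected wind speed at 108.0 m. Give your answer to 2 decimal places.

10.93 knots

Log law: V ∝ ln(z/z₀). From the pair, with r = V₁/V₂ = 0.62216,
ln z₀ = (ln z₁ − r·ln z₂)/(1 − r) = (2.9124 − 0.62216×4.3694)/0.37784 = 0.5131 → z₀ = 1.670 m
V₃ = V₁ · ln(z₃/z₀)/ln(z₁/z₀) = 6.29 × 4.1690/2.3993 = 10.9297 knots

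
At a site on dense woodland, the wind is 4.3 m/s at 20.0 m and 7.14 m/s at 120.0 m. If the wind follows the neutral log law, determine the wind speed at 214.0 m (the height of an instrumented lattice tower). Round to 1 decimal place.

Log law: V ∝ ln(z/z₀). From the pair, with r = V₁/V₂ = 0.60224,
ln z₀ = (ln z₁ − r·ln z₂)/(1 − r) = (2.9957 − 0.60224×4.7875)/0.39776 = 0.2829 → z₀ = 1.327 m
V₃ = V₁ · ln(z₃/z₀)/ln(z₁/z₀) = 4.3 × 5.0831/2.7129 = 8.0569 m/s

8.1 m/s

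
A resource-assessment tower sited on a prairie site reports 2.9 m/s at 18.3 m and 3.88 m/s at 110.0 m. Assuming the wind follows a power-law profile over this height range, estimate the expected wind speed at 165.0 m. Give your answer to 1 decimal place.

First find α: α = ln(V₂/V₁)/ln(z₂/z₁) = ln(3.88/2.9)/ln(110.0/18.3) = 0.29112/1.79358 = 0.1623
Extrapolate from 110.0 m to 165.0 m: V₃ = 3.88 × (165.0/110.0)^0.1623 = 3.88 × 1.0680 = 4.1439 m/s

4.1 m/s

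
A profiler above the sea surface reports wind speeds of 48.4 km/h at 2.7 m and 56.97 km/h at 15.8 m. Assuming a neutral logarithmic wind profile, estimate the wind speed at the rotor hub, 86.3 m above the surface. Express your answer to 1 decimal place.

65.2 km/h

Log law: V ∝ ln(z/z₀). From the pair, with r = V₁/V₂ = 0.84957,
ln z₀ = (ln z₁ − r·ln z₂)/(1 − r) = (0.9933 − 0.84957×2.7600)/0.15043 = -8.9847 → z₀ = 0.0001253 m
V₃ = V₁ · ln(z₃/z₀)/ln(z₁/z₀) = 48.4 × 13.4425/9.9780 = 65.2056 km/h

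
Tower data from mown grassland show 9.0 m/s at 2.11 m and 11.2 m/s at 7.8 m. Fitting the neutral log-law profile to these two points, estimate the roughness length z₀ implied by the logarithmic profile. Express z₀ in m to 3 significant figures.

Log law: V(z) ∝ ln(z/z₀). With r = V₁/V₂ = 9.0/11.2 = 0.80357,
r · ln(z₂/z₀) = ln(z₁/z₀) ⇒ ln z₀ = (ln z₁ − r·ln z₂)/(1 − r)
ln z₀ = (0.74669 − 0.80357×2.05412) / 0.19643 = -4.6019
z₀ = exp(-4.6019) = 0.01003 m

z₀ ≈ 0.0100 m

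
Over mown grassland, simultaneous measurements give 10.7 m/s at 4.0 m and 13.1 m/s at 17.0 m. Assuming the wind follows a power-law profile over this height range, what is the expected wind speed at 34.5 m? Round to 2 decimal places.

First find α: α = ln(V₂/V₁)/ln(z₂/z₁) = ln(13.1/10.7)/ln(17.0/4.0) = 0.20237/1.44692 = 0.1399
Extrapolate from 17.0 m to 34.5 m: V₃ = 13.1 × (34.5/17.0)^0.1399 = 13.1 × 1.1041 = 14.4631 m/s

14.46 m/s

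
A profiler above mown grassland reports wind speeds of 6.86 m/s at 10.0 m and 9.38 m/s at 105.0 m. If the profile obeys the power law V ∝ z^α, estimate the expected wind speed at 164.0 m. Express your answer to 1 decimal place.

First find α: α = ln(V₂/V₁)/ln(z₂/z₁) = ln(9.38/6.86)/ln(105.0/10.0) = 0.31287/2.35138 = 0.1331
Extrapolate from 105.0 m to 164.0 m: V₃ = 9.38 × (164.0/105.0)^0.1331 = 9.38 × 1.0611 = 9.9534 m/s

10.0 m/s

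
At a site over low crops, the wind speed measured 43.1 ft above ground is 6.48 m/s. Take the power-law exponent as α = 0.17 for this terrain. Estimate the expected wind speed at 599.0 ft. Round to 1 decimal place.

10.1 m/s

Power-law profile: V₂ = V₁ · (z₂/z₁)^α
V₂ = 6.48 × (599.0/43.1)^0.17 = 6.48 × (13.8979)^0.17
    = 6.48 × 1.5642 = 10.1362 m/s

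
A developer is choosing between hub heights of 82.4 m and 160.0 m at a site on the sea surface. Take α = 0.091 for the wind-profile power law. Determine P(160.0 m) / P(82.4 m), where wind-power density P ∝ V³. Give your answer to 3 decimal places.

1.199

Speed ratio: V_B/V_A = (z_B/z_A)^α = (160.0/82.4)^0.091 = (1.9417)^0.091 = 1.06225
Power-density ratio: P_B/P_A = (V_B/V_A)³ = (1.06225)³ = 1.19861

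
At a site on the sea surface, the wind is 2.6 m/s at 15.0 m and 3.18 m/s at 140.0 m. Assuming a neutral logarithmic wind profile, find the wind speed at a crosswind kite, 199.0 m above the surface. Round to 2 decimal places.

3.27 m/s

Log law: V ∝ ln(z/z₀). From the pair, with r = V₁/V₂ = 0.81761,
ln z₀ = (ln z₁ − r·ln z₂)/(1 − r) = (2.7081 − 0.81761×4.9416)/0.18239 = -7.3046 → z₀ = 0.0006724 m
V₃ = V₁ · ln(z₃/z₀)/ln(z₁/z₀) = 2.6 × 12.5979/10.0127 = 3.2713 m/s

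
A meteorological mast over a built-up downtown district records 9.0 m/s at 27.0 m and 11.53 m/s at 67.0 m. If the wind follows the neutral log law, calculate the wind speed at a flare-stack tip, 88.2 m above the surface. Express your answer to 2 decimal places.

Log law: V ∝ ln(z/z₀). From the pair, with r = V₁/V₂ = 0.78057,
ln z₀ = (ln z₁ − r·ln z₂)/(1 − r) = (3.2958 − 0.78057×4.2047)/0.21943 = 0.0628 → z₀ = 1.065 m
V₃ = V₁ · ln(z₃/z₀)/ln(z₁/z₀) = 9.0 × 4.4169/3.2331 = 12.2953 m/s

12.30 m/s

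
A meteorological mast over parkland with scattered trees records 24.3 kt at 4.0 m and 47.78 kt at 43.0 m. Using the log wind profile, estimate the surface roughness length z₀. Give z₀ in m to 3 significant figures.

z₀ ≈ 0.342 m

Log law: V(z) ∝ ln(z/z₀). With r = V₁/V₂ = 24.3/47.78 = 0.50858,
r · ln(z₂/z₀) = ln(z₁/z₀) ⇒ ln z₀ = (ln z₁ − r·ln z₂)/(1 − r)
ln z₀ = (1.38629 − 0.50858×3.76120) / 0.49142 = -1.0716
z₀ = exp(-1.0716) = 0.3425 m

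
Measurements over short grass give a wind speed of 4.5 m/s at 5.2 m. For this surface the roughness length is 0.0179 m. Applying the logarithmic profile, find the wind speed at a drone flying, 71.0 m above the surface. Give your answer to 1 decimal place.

Log law: V(z) ∝ ln(z/z₀), so V₂/V₁ = ln(z₂/z₀) / ln(z₁/z₀).
ln(71.0/0.0179) = 8.2856, ln(5.2/0.0179) = 5.6716
V₂ = 4.5 × 8.2856/5.6716 = 4.5 × 1.4609 = 6.5740 m/s

6.6 m/s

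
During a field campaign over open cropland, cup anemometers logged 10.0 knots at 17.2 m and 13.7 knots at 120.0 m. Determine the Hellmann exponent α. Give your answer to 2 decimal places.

α ≈ 0.16

Power law: V₂/V₁ = (z₂/z₁)^α ⇒ α = ln(V₂/V₁) / ln(z₂/z₁)
α = ln(13.7/10.0) / ln(120.0/17.2) = ln(1.3700) / ln(6.9767)
  = 0.31481 / 1.94258 = 0.16206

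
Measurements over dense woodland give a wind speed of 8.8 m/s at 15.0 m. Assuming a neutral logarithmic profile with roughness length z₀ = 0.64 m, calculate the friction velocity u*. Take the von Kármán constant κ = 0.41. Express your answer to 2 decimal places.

Log law: V(z) = (u*/κ) · ln(z/z₀) ⇒ u* = κ · V / ln(z/z₀)
u* = 0.41 × 8.8 / ln(15.0/0.64) = 0.41 × 8.8 / 3.1543
   = 3.6080 / 3.1543 = 1.1438 m/s

u* ≈ 1.14 m/s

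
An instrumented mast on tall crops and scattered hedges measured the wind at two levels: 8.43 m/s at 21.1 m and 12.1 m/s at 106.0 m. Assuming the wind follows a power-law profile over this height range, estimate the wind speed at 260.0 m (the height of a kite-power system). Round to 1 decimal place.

First find α: α = ln(V₂/V₁)/ln(z₂/z₁) = ln(12.1/8.43)/ln(106.0/21.1) = 0.36141/1.61417 = 0.2239
Extrapolate from 106.0 m to 260.0 m: V₃ = 12.1 × (260.0/106.0)^0.2239 = 12.1 × 1.2225 = 14.7921 m/s

14.8 m/s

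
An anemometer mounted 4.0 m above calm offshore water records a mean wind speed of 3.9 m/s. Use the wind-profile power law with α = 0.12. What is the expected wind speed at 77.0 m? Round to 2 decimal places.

5.56 m/s

Power-law profile: V₂ = V₁ · (z₂/z₁)^α
V₂ = 3.9 × (77.0/4.0)^0.12 = 3.9 × (19.2500)^0.12
    = 3.9 × 1.4260 = 5.5616 m/s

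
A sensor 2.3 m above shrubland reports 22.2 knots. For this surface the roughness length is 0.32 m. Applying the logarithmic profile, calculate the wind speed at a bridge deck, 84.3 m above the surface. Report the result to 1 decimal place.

62.7 knots

Log law: V(z) ∝ ln(z/z₀), so V₂/V₁ = ln(z₂/z₀) / ln(z₁/z₀).
ln(84.3/0.32) = 5.5738, ln(2.3/0.32) = 1.9723
V₂ = 22.2 × 5.5738/1.9723 = 22.2 × 2.8260 = 62.7369 knots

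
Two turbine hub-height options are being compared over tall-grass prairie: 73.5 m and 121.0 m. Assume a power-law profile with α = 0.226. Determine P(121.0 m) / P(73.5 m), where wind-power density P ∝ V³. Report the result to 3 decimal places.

1.402

Speed ratio: V_B/V_A = (z_B/z_A)^α = (121.0/73.5)^0.226 = (1.6463)^0.226 = 1.11925
Power-density ratio: P_B/P_A = (V_B/V_A)³ = (1.11925)³ = 1.40212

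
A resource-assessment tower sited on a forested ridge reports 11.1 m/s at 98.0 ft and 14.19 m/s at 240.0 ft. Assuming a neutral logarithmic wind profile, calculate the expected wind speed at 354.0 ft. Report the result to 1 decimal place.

Log law: V ∝ ln(z/z₀). From the pair, with r = V₁/V₂ = 0.78224,
ln z₀ = (ln z₁ − r·ln z₂)/(1 − r) = (4.5850 − 0.78224×5.4806)/0.21776 = 1.3675 → z₀ = 3.926 ft
V₃ = V₁ · ln(z₃/z₀)/ln(z₁/z₀) = 11.1 × 4.5018/3.2175 = 15.5308 m/s

15.5 m/s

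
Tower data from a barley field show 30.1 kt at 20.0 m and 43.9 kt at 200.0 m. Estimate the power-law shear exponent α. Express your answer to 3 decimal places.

α ≈ 0.164

Power law: V₂/V₁ = (z₂/z₁)^α ⇒ α = ln(V₂/V₁) / ln(z₂/z₁)
α = ln(43.9/30.1) / ln(200.0/20.0) = ln(1.4585) / ln(10.0000)
  = 0.37739 / 2.30259 = 0.16390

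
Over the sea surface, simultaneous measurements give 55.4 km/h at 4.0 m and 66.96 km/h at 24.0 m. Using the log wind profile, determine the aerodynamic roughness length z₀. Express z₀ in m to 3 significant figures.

Log law: V(z) ∝ ln(z/z₀). With r = V₁/V₂ = 55.4/66.96 = 0.82736,
r · ln(z₂/z₀) = ln(z₁/z₀) ⇒ ln z₀ = (ln z₁ − r·ln z₂)/(1 − r)
ln z₀ = (1.38629 − 0.82736×3.17805) / 0.17264 = -7.2005
z₀ = exp(-7.2005) = 0.0007462 m

z₀ ≈ 0.000746 m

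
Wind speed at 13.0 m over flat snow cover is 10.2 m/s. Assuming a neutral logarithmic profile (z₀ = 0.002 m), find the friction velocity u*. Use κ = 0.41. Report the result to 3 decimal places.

u* ≈ 0.476 m/s

Log law: V(z) = (u*/κ) · ln(z/z₀) ⇒ u* = κ · V / ln(z/z₀)
u* = 0.41 × 10.2 / ln(13.0/0.002) = 0.41 × 10.2 / 8.7796
   = 4.1820 / 8.7796 = 0.4763 m/s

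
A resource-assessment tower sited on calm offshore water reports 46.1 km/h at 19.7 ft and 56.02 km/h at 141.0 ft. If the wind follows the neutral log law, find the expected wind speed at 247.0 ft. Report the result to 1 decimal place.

Log law: V ∝ ln(z/z₀). From the pair, with r = V₁/V₂ = 0.82292,
ln z₀ = (ln z₁ − r·ln z₂)/(1 − r) = (2.9806 − 0.82292×4.9488)/0.17708 = -6.1657 → z₀ = 0.002100 ft
V₃ = V₁ · ln(z₃/z₀)/ln(z₁/z₀) = 46.1 × 11.6751/9.1463 = 58.8457 km/h

58.8 km/h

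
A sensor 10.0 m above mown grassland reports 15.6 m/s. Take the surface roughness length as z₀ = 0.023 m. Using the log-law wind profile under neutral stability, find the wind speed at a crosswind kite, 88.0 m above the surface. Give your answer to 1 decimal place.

21.2 m/s

Log law: V(z) ∝ ln(z/z₀), so V₂/V₁ = ln(z₂/z₀) / ln(z₁/z₀).
ln(88.0/0.023) = 8.2496, ln(10.0/0.023) = 6.0748
V₂ = 15.6 × 8.2496/6.0748 = 15.6 × 1.3580 = 21.1847 m/s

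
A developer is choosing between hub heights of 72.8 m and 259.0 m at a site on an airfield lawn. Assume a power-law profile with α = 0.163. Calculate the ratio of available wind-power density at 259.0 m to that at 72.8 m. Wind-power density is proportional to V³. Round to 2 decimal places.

1.86

Speed ratio: V_B/V_A = (z_B/z_A)^α = (259.0/72.8)^0.163 = (3.5577)^0.163 = 1.22982
Power-density ratio: P_B/P_A = (V_B/V_A)³ = (1.22982)³ = 1.86004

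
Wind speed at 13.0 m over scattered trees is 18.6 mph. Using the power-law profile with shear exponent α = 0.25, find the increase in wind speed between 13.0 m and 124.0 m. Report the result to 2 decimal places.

Power law: V₂ = V₁ · (z₂/z₁)^α = 18.6 × (9.5385)^0.25 = 32.6876 mph
ΔV = 32.6876 − 18.6 = 14.0876 mph

14.09 mph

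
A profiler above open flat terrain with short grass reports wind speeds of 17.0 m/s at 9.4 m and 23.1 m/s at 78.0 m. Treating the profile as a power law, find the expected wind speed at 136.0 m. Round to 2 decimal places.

First find α: α = ln(V₂/V₁)/ln(z₂/z₁) = ln(23.1/17.0)/ln(78.0/9.4) = 0.30662/2.11600 = 0.1449
Extrapolate from 78.0 m to 136.0 m: V₃ = 23.1 × (136.0/78.0)^0.1449 = 23.1 × 1.0839 = 25.0379 m/s

25.04 m/s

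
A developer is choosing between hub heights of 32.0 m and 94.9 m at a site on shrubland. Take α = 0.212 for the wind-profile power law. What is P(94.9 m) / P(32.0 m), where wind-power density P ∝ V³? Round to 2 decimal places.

2.00

Speed ratio: V_B/V_A = (z_B/z_A)^α = (94.9/32.0)^0.212 = (2.9656)^0.212 = 1.25918
Power-density ratio: P_B/P_A = (V_B/V_A)³ = (1.25918)³ = 1.99648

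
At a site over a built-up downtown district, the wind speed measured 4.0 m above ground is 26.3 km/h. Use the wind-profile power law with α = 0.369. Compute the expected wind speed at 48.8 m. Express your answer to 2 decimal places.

Power-law profile: V₂ = V₁ · (z₂/z₁)^α
V₂ = 26.3 × (48.8/4.0)^0.369 = 26.3 × (12.2000)^0.369
    = 26.3 × 2.5169 = 66.1946 km/h

66.19 km/h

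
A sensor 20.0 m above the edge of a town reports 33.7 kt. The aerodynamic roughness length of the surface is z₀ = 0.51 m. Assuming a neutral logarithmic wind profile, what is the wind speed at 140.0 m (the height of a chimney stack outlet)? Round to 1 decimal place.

Log law: V(z) ∝ ln(z/z₀), so V₂/V₁ = ln(z₂/z₀) / ln(z₁/z₀).
ln(140.0/0.51) = 5.6150, ln(20.0/0.51) = 3.6691
V₂ = 33.7 × 5.6150/3.6691 = 33.7 × 1.5304 = 51.5729 kt

51.6 kt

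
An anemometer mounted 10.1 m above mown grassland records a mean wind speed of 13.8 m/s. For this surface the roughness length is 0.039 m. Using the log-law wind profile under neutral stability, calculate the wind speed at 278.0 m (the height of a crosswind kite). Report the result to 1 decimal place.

22.0 m/s

Log law: V(z) ∝ ln(z/z₀), so V₂/V₁ = ln(z₂/z₀) / ln(z₁/z₀).
ln(278.0/0.039) = 8.8718, ln(10.1/0.039) = 5.5567
V₂ = 13.8 × 8.8718/5.5567 = 13.8 × 1.5966 = 22.0329 m/s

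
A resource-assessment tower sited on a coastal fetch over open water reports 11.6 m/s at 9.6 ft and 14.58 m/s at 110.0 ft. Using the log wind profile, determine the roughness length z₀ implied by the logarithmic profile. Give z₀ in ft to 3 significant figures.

z₀ ≈ 0.000724 ft

Log law: V(z) ∝ ln(z/z₀). With r = V₁/V₂ = 11.6/14.58 = 0.79561,
r · ln(z₂/z₀) = ln(z₁/z₀) ⇒ ln z₀ = (ln z₁ − r·ln z₂)/(1 − r)
ln z₀ = (2.26176 − 0.79561×4.70048) / 0.20439 = -7.2312
z₀ = exp(-7.2312) = 0.0007236 ft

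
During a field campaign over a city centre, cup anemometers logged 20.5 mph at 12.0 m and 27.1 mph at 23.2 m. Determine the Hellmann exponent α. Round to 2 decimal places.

α ≈ 0.42

Power law: V₂/V₁ = (z₂/z₁)^α ⇒ α = ln(V₂/V₁) / ln(z₂/z₁)
α = ln(27.1/20.5) / ln(23.2/12.0) = ln(1.3220) / ln(1.9333)
  = 0.27911 / 0.65925 = 0.42338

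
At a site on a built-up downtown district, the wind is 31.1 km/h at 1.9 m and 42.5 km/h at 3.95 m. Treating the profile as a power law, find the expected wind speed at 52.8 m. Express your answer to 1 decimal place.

128.5 km/h

First find α: α = ln(V₂/V₁)/ln(z₂/z₁) = ln(42.5/31.1)/ln(3.95/1.9) = 0.31230/0.73186 = 0.4267
Extrapolate from 3.95 m to 52.8 m: V₃ = 42.5 × (52.8/3.95)^0.4267 = 42.5 × 3.0234 = 128.4948 km/h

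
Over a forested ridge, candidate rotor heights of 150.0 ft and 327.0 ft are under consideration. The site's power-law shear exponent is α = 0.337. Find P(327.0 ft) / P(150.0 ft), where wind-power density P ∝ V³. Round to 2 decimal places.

2.20

Speed ratio: V_B/V_A = (z_B/z_A)^α = (327.0/150.0)^0.337 = (2.1800)^0.337 = 1.30035
Power-density ratio: P_B/P_A = (V_B/V_A)³ = (1.30035)³ = 2.19877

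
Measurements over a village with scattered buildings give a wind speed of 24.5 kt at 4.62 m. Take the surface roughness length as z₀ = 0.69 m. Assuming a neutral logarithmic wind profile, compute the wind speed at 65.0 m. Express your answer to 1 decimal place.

58.6 kt

Log law: V(z) ∝ ln(z/z₀), so V₂/V₁ = ln(z₂/z₀) / ln(z₁/z₀).
ln(65.0/0.69) = 4.5455, ln(4.62/0.69) = 1.9015
V₂ = 24.5 × 4.5455/1.9015 = 24.5 × 2.3905 = 58.5674 kt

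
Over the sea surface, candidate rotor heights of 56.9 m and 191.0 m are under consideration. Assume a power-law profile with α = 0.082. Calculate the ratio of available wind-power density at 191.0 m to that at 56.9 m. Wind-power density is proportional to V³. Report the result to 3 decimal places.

1.347

Speed ratio: V_B/V_A = (z_B/z_A)^α = (191.0/56.9)^0.082 = (3.3568)^0.082 = 1.10440
Power-density ratio: P_B/P_A = (V_B/V_A)³ = (1.10440)³ = 1.34703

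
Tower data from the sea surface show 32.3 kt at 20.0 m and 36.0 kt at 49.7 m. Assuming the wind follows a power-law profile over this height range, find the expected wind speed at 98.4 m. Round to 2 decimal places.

First find α: α = ln(V₂/V₁)/ln(z₂/z₁) = ln(36.0/32.3)/ln(49.7/20.0) = 0.10845/0.91027 = 0.1191
Extrapolate from 49.7 m to 98.4 m: V₃ = 36.0 × (98.4/49.7)^0.1191 = 36.0 × 1.0848 = 39.0521 kt

39.05 kt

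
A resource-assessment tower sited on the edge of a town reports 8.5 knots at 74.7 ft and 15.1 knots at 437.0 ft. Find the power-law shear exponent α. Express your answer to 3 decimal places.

α ≈ 0.325

Power law: V₂/V₁ = (z₂/z₁)^α ⇒ α = ln(V₂/V₁) / ln(z₂/z₁)
α = ln(15.1/8.5) / ln(437.0/74.7) = ln(1.7765) / ln(5.8501)
  = 0.57463 / 1.76645 = 0.32530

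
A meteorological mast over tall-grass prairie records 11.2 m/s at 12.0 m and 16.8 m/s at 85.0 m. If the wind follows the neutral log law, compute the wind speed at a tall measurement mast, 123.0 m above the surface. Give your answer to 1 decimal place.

17.9 m/s

Log law: V ∝ ln(z/z₀). From the pair, with r = V₁/V₂ = 0.66667,
ln z₀ = (ln z₁ − r·ln z₂)/(1 − r) = (2.4849 − 0.66667×4.4427)/0.33333 = -1.4306 → z₀ = 0.2392 m
V₃ = V₁ · ln(z₃/z₀)/ln(z₁/z₀) = 11.2 × 6.2428/3.9155 = 17.8570 m/s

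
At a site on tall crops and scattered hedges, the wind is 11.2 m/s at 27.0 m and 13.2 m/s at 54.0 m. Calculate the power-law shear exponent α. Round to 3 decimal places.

α ≈ 0.237

Power law: V₂/V₁ = (z₂/z₁)^α ⇒ α = ln(V₂/V₁) / ln(z₂/z₁)
α = ln(13.2/11.2) / ln(54.0/27.0) = ln(1.1786) / ln(2.0000)
  = 0.16430 / 0.69315 = 0.23704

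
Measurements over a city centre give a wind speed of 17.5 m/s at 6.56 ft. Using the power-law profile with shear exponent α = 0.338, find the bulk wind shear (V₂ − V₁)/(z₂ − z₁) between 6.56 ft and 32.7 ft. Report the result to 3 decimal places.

0.483 m/s/ft

Power law: V₂ = V₁ · (z₂/z₁)^α = 17.5 × (4.9848)^0.338 = 30.1191 m/s
ΔV/Δz = (30.1191 − 17.5)/(32.7 − 6.56) = 12.6191/26.1400 = 0.48275 m/s/ft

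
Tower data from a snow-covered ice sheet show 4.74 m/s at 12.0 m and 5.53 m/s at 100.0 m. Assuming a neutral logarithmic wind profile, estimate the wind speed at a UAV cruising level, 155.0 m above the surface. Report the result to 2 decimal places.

Log law: V ∝ ln(z/z₀). From the pair, with r = V₁/V₂ = 0.85714,
ln z₀ = (ln z₁ − r·ln z₂)/(1 − r) = (2.4849 − 0.85714×4.6052)/0.14286 = -10.2367 → z₀ = 0.00003583 m
V₃ = V₁ · ln(z₃/z₀)/ln(z₁/z₀) = 4.74 × 15.2801/12.7216 = 5.6933 m/s

5.69 m/s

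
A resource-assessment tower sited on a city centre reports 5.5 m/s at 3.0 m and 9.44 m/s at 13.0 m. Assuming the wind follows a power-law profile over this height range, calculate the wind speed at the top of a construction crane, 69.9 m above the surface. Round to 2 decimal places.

17.54 m/s

First find α: α = ln(V₂/V₁)/ln(z₂/z₁) = ln(9.44/5.5)/ln(13.0/3.0) = 0.54021/1.46634 = 0.3684
Extrapolate from 13.0 m to 69.9 m: V₃ = 9.44 × (69.9/13.0)^0.3684 = 9.44 × 1.8584 = 17.5431 m/s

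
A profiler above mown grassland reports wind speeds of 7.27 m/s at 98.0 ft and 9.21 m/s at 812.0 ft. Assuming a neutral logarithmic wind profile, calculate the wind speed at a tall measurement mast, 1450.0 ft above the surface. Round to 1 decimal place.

9.7 m/s

Log law: V ∝ ln(z/z₀). From the pair, with r = V₁/V₂ = 0.78936,
ln z₀ = (ln z₁ − r·ln z₂)/(1 − r) = (4.5850 − 0.78936×6.6995)/0.21064 = -3.3391 → z₀ = 0.03547 ft
V₃ = V₁ · ln(z₃/z₀)/ln(z₁/z₀) = 7.27 × 10.6184/7.9240 = 9.7420 m/s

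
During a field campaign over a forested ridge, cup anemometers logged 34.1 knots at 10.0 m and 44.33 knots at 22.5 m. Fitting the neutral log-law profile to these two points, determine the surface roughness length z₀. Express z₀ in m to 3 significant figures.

Log law: V(z) ∝ ln(z/z₀). With r = V₁/V₂ = 34.1/44.33 = 0.76923,
r · ln(z₂/z₀) = ln(z₁/z₀) ⇒ ln z₀ = (ln z₁ − r·ln z₂)/(1 − r)
ln z₀ = (2.30259 − 0.76923×3.11352) / 0.23077 = -0.4005
z₀ = exp(-0.4005) = 0.6700 m

z₀ ≈ 0.670 m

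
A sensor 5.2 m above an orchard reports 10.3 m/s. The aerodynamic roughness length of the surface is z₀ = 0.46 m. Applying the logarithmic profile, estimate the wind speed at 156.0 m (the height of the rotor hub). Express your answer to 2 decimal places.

Log law: V(z) ∝ ln(z/z₀), so V₂/V₁ = ln(z₂/z₀) / ln(z₁/z₀).
ln(156.0/0.46) = 5.8264, ln(5.2/0.46) = 2.4252
V₂ = 10.3 × 5.8264/2.4252 = 10.3 × 2.4024 = 24.7452 m/s

24.75 m/s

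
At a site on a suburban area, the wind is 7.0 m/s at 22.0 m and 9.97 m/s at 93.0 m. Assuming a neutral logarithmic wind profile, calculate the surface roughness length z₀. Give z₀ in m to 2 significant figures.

z₀ ≈ 0.74 m

Log law: V(z) ∝ ln(z/z₀). With r = V₁/V₂ = 7.0/9.97 = 0.70211,
r · ln(z₂/z₀) = ln(z₁/z₀) ⇒ ln z₀ = (ln z₁ − r·ln z₂)/(1 − r)
ln z₀ = (3.09104 − 0.70211×4.53260) / 0.29789 = -0.3066
z₀ = exp(-0.3066) = 0.7360 m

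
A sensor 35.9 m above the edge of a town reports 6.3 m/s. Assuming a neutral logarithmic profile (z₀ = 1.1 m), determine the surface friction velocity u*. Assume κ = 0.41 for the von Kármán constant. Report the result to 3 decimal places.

u* ≈ 0.741 m/s

Log law: V(z) = (u*/κ) · ln(z/z₀) ⇒ u* = κ · V / ln(z/z₀)
u* = 0.41 × 6.3 / ln(35.9/1.1) = 0.41 × 6.3 / 3.4854
   = 2.5830 / 3.4854 = 0.7411 m/s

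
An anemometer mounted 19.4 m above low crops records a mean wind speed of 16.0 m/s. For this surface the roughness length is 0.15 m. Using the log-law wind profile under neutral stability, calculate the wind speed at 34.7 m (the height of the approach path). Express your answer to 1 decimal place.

Log law: V(z) ∝ ln(z/z₀), so V₂/V₁ = ln(z₂/z₀) / ln(z₁/z₀).
ln(34.7/0.15) = 5.4439, ln(19.4/0.15) = 4.8624
V₂ = 16.0 × 5.4439/4.8624 = 16.0 × 1.1196 = 17.9134 m/s

17.9 m/s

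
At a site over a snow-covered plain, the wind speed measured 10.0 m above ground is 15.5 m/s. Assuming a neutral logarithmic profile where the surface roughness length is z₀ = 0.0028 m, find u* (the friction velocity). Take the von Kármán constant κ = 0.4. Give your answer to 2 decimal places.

Log law: V(z) = (u*/κ) · ln(z/z₀) ⇒ u* = κ · V / ln(z/z₀)
u* = 0.4 × 15.5 / ln(10.0/0.0028) = 0.4 × 15.5 / 8.1807
   = 6.2000 / 8.1807 = 0.7579 m/s

u* ≈ 0.76 m/s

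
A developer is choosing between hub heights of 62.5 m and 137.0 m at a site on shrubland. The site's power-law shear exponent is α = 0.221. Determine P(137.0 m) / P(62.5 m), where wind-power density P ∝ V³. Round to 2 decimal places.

Speed ratio: V_B/V_A = (z_B/z_A)^α = (137.0/62.5)^0.221 = (2.1920)^0.221 = 1.18939
Power-density ratio: P_B/P_A = (V_B/V_A)³ = (1.18939)³ = 1.68259

1.68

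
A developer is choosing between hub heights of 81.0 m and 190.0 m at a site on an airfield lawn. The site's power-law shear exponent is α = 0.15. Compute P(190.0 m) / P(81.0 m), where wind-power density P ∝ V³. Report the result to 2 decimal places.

1.47

Speed ratio: V_B/V_A = (z_B/z_A)^α = (190.0/81.0)^0.15 = (2.3457)^0.15 = 1.13642
Power-density ratio: P_B/P_A = (V_B/V_A)³ = (1.13642)³ = 1.46764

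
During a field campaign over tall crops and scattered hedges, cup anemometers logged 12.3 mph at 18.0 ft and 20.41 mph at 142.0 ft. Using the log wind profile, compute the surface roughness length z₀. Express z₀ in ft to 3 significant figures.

Log law: V(z) ∝ ln(z/z₀). With r = V₁/V₂ = 12.3/20.41 = 0.60265,
r · ln(z₂/z₀) = ln(z₁/z₀) ⇒ ln z₀ = (ln z₁ − r·ln z₂)/(1 − r)
ln z₀ = (2.89037 − 0.60265×4.95583) / 0.39735 = -0.2422
z₀ = exp(-0.2422) = 0.7849 ft

z₀ ≈ 0.785 ft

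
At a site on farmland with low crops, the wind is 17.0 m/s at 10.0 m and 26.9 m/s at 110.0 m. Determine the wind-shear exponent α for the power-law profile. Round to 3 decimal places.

α ≈ 0.191

Power law: V₂/V₁ = (z₂/z₁)^α ⇒ α = ln(V₂/V₁) / ln(z₂/z₁)
α = ln(26.9/17.0) / ln(110.0/10.0) = ln(1.5824) / ln(11.0000)
  = 0.45891 / 2.39790 = 0.19138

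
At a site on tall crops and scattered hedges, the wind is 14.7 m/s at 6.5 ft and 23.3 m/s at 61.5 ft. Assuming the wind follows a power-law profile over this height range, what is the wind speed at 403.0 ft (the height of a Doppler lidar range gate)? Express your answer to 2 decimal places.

34.25 m/s

First find α: α = ln(V₂/V₁)/ln(z₂/z₁) = ln(23.3/14.7)/ln(61.5/6.5) = 0.46061/2.24723 = 0.2050
Extrapolate from 61.5 ft to 403.0 ft: V₃ = 23.3 × (403.0/61.5)^0.2050 = 23.3 × 1.4701 = 34.2528 m/s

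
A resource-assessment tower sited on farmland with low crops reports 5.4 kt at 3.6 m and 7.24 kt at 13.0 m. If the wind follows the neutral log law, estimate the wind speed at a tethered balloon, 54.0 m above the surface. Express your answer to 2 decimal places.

Log law: V ∝ ln(z/z₀). From the pair, with r = V₁/V₂ = 0.74586,
ln z₀ = (ln z₁ − r·ln z₂)/(1 − r) = (1.2809 − 0.74586×2.5649)/0.25414 = -2.4874 → z₀ = 0.08313 m
V₃ = V₁ · ln(z₃/z₀)/ln(z₁/z₀) = 5.4 × 6.4764/3.7683 = 9.2806 kt

9.28 kt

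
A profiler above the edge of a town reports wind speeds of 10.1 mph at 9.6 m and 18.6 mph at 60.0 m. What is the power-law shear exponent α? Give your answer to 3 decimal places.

α ≈ 0.333

Power law: V₂/V₁ = (z₂/z₁)^α ⇒ α = ln(V₂/V₁) / ln(z₂/z₁)
α = ln(18.6/10.1) / ln(60.0/9.6) = ln(1.8416) / ln(6.2500)
  = 0.61063 / 1.83258 = 0.33321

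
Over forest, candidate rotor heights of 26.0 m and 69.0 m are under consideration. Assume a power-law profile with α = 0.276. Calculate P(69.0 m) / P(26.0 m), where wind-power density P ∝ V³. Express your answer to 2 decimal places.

2.24

Speed ratio: V_B/V_A = (z_B/z_A)^α = (69.0/26.0)^0.276 = (2.6538)^0.276 = 1.30915
Power-density ratio: P_B/P_A = (V_B/V_A)³ = (1.30915)³ = 2.24372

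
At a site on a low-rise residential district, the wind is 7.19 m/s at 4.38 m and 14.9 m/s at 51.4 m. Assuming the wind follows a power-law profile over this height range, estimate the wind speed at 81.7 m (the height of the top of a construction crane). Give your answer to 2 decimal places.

First find α: α = ln(V₂/V₁)/ln(z₂/z₁) = ln(14.9/7.19)/ln(51.4/4.38) = 0.72867/2.46259 = 0.2959
Extrapolate from 51.4 m to 81.7 m: V₃ = 14.9 × (81.7/51.4)^0.2959 = 14.9 × 1.1470 = 17.0898 m/s

17.09 m/s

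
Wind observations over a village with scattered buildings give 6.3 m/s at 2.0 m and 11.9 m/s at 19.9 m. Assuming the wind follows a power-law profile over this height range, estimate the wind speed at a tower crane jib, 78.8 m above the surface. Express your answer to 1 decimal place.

First find α: α = ln(V₂/V₁)/ln(z₂/z₁) = ln(11.9/6.3)/ln(19.9/2.0) = 0.63599/2.29757 = 0.2768
Extrapolate from 19.9 m to 78.8 m: V₃ = 11.9 × (78.8/19.9)^0.2768 = 11.9 × 1.4637 = 17.4176 m/s

17.4 m/s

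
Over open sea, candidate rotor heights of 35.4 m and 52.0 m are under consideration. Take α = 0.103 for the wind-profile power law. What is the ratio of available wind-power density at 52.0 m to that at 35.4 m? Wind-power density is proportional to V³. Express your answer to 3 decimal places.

1.126

Speed ratio: V_B/V_A = (z_B/z_A)^α = (52.0/35.4)^0.103 = (1.4689)^0.103 = 1.04040
Power-density ratio: P_B/P_A = (V_B/V_A)³ = (1.04040)³ = 1.12617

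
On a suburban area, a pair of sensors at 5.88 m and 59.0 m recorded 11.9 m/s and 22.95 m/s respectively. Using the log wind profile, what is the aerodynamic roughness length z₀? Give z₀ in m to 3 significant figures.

z₀ ≈ 0.491 m

Log law: V(z) ∝ ln(z/z₀). With r = V₁/V₂ = 11.9/22.95 = 0.51852,
r · ln(z₂/z₀) = ln(z₁/z₀) ⇒ ln z₀ = (ln z₁ − r·ln z₂)/(1 − r)
ln z₀ = (1.77156 − 0.51852×4.07754) / 0.48148 = -0.7118
z₀ = exp(-0.7118) = 0.4908 m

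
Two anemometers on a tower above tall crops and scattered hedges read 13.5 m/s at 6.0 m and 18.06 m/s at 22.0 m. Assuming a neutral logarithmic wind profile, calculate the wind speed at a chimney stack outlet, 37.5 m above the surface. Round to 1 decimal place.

19.9 m/s

Log law: V ∝ ln(z/z₀). From the pair, with r = V₁/V₂ = 0.74751,
ln z₀ = (ln z₁ − r·ln z₂)/(1 − r) = (1.7918 − 0.74751×3.0910)/0.25249 = -2.0548 → z₀ = 0.1281 m
V₃ = V₁ · ln(z₃/z₀)/ln(z₁/z₀) = 13.5 × 5.6791/3.8466 = 19.9317 m/s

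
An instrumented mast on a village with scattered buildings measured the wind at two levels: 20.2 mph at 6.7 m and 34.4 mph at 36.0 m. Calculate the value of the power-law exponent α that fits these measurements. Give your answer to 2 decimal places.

α ≈ 0.32

Power law: V₂/V₁ = (z₂/z₁)^α ⇒ α = ln(V₂/V₁) / ln(z₂/z₁)
α = ln(34.4/20.2) / ln(36.0/6.7) = ln(1.7030) / ln(5.3731)
  = 0.53237 / 1.68141 = 0.31662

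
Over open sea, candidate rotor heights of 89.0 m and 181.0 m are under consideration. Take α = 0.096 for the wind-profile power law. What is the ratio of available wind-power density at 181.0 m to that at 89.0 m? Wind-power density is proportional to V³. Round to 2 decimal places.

Speed ratio: V_B/V_A = (z_B/z_A)^α = (181.0/89.0)^0.096 = (2.0337)^0.096 = 1.07052
Power-density ratio: P_B/P_A = (V_B/V_A)³ = (1.07052)³ = 1.22684

1.23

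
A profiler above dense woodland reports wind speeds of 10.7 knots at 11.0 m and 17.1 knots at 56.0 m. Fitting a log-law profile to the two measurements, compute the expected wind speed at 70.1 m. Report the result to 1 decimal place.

Log law: V ∝ ln(z/z₀). From the pair, with r = V₁/V₂ = 0.62573,
ln z₀ = (ln z₁ − r·ln z₂)/(1 − r) = (2.3979 − 0.62573×4.0254)/0.37427 = -0.3230 → z₀ = 0.7240 m
V₃ = V₁ · ln(z₃/z₀)/ln(z₁/z₀) = 10.7 × 4.5729/2.7209 = 17.9831 knots

18.0 knots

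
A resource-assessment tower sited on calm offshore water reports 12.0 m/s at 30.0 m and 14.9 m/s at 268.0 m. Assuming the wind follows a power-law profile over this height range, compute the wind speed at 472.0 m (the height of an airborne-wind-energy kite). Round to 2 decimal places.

First find α: α = ln(V₂/V₁)/ln(z₂/z₁) = ln(14.9/12.0)/ln(268.0/30.0) = 0.21645/2.18979 = 0.0988
Extrapolate from 268.0 m to 472.0 m: V₃ = 14.9 × (472.0/268.0)^0.0988 = 14.9 × 1.0575 = 15.7574 m/s

15.76 m/s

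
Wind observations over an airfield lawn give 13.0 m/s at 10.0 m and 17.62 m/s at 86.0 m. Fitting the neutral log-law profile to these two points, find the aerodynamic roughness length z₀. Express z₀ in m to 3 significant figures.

z₀ ≈ 0.0235 m

Log law: V(z) ∝ ln(z/z₀). With r = V₁/V₂ = 13.0/17.62 = 0.73780,
r · ln(z₂/z₀) = ln(z₁/z₀) ⇒ ln z₀ = (ln z₁ − r·ln z₂)/(1 − r)
ln z₀ = (2.30259 − 0.73780×4.45435) / 0.26220 = -3.7522
z₀ = exp(-3.7522) = 0.02347 m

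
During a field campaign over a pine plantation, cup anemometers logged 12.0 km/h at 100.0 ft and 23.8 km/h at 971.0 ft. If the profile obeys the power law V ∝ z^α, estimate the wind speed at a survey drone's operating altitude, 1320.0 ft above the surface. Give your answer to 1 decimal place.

First find α: α = ln(V₂/V₁)/ln(z₂/z₁) = ln(23.8/12.0)/ln(971.0/100.0) = 0.68478/2.27316 = 0.3012
Extrapolate from 971.0 ft to 1320.0 ft: V₃ = 23.8 × (1320.0/971.0)^0.3012 = 23.8 × 1.0969 = 26.1066 km/h

26.1 km/h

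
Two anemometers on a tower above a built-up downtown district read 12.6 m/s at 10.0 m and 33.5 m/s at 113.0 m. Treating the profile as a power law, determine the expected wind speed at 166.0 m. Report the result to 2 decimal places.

First find α: α = ln(V₂/V₁)/ln(z₂/z₁) = ln(33.5/12.6)/ln(113.0/10.0) = 0.97785/2.42480 = 0.4033
Extrapolate from 113.0 m to 166.0 m: V₃ = 33.5 × (166.0/113.0)^0.4033 = 33.5 × 1.1678 = 39.1204 m/s

39.12 m/s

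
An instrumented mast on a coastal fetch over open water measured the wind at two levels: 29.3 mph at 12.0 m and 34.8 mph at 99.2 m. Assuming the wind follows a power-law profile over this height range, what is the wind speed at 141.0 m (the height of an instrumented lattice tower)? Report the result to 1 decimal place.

35.8 mph

First find α: α = ln(V₂/V₁)/ln(z₂/z₁) = ln(34.8/29.3)/ln(99.2/12.0) = 0.17203/2.11223 = 0.0814
Extrapolate from 99.2 m to 141.0 m: V₃ = 34.8 × (141.0/99.2)^0.0814 = 34.8 × 1.0291 = 35.8110 mph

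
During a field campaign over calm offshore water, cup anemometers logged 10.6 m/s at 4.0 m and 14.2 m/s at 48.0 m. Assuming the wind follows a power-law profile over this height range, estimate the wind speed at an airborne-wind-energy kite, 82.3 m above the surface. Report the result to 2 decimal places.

First find α: α = ln(V₂/V₁)/ln(z₂/z₁) = ln(14.2/10.6)/ln(48.0/4.0) = 0.29239/2.48491 = 0.1177
Extrapolate from 48.0 m to 82.3 m: V₃ = 14.2 × (82.3/48.0)^0.1177 = 14.2 × 1.0655 = 15.1301 m/s

15.13 m/s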